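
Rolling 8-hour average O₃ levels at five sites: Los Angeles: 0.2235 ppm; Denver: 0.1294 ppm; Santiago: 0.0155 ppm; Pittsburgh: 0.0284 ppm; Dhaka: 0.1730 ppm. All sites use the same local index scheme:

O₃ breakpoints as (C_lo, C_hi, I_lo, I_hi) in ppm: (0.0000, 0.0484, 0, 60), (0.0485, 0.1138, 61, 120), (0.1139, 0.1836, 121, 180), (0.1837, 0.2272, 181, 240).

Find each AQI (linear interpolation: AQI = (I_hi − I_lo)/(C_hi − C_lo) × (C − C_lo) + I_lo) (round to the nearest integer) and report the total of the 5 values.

Los Angeles: 0.2235 ∈ [0.1837, 0.2272] ↔ index [181, 240].
181 + (0.2235−0.1837)·(240−181)/(0.2272−0.1837) = 181 + 0.0398·59/0.0435 ≈ 234.98, so AQI = 235.
Denver: 0.1294 lies in 0.1139–0.1836, so I_lo=121, I_hi=180, C_lo=0.1139, C_hi=0.1836.
(180−121)/(0.1836−0.1139) × (0.1294−0.1139) + 121 = 59/0.0697 × 0.0155 + 121 ≈ 134.12 → 134.
Santiago: 0.0155 ∈ [0.0000, 0.0484] ↔ index [0, 60].
0 + (0.0155−0.0000)·(60−0)/(0.0484−0.0000) = 0 + 0.0155·60/0.0484 ≈ 19.21, so AQI = 19.
Pittsburgh 0.0284: bracket 0.0000–0.0484 → index 0–60; slope 60/0.0484, offset 0.0284.
AQI = 0 + 60/0.0484·0.0284 ≈ 35.21 ⇒ 35.
Dhaka: row 0.1139–0.1836 (AQI 121–180). (180−121)·(0.1730−0.1139)/(0.1836−0.1139) + 121 = 59·0.0591/0.0697 + 121 ≈ 171.03 → 171.
AQIs: Los Angeles=235, Denver=134, Santiago=19, Pittsburgh=35, Dhaka=171. Sum = 235 + 134 + 19 + 35 + 171 = 594.

594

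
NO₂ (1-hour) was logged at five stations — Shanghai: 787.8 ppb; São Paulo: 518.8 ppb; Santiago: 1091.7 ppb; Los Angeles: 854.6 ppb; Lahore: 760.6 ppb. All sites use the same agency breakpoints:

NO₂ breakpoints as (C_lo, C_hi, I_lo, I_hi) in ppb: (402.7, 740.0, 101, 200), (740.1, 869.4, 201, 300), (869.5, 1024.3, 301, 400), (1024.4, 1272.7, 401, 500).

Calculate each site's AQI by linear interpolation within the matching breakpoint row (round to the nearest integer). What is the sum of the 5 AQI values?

1307

Shanghai: 787.8 ∈ [740.1, 869.4] ↔ index [201, 300].
201 + (787.8−740.1)·(300−201)/(869.4−740.1) = 201 + 47.7·99/129.3 ≈ 237.52, so AQI = 238.
São Paulo: row 402.7–740.0 (AQI 101–200). (200−101)·(518.8−402.7)/(740.0−402.7) + 101 = 99·116.1/337.3 + 101 ≈ 135.08 → 135.
Santiago: row 1024.4–1272.7 (AQI 401–500). (500−401)·(1091.7−1024.4)/(1272.7−1024.4) + 401 = 99·67.3/248.3 + 401 ≈ 427.83 → 428.
Los Angeles: row 740.1–869.4 (AQI 201–300). (300−201)·(854.6−740.1)/(869.4−740.1) + 201 = 99·114.5/129.3 + 201 ≈ 288.67 → 289.
Lahore: row 740.1–869.4 (AQI 201–300). (300−201)·(760.6−740.1)/(869.4−740.1) + 201 = 99·20.5/129.3 + 201 ≈ 216.70 → 217.
AQIs: Shanghai=238, São Paulo=135, Santiago=428, Los Angeles=289, Lahore=217. Sum = 238 + 135 + 428 + 289 + 217 = 1307.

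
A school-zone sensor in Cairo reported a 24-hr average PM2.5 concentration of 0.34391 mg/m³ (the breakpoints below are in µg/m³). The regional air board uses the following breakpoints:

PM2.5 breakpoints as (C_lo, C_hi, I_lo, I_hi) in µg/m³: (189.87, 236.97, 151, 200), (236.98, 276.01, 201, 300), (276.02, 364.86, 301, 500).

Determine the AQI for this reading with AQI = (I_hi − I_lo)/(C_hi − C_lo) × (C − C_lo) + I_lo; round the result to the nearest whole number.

453

Convert: 0.34391 mg/m³ = 343.91 µg/m³.
PM2.5 343.91: bracket 276.02–364.86 → index 301–500; slope 199/88.84, offset 67.89.
AQI = 301 + 199/88.84·67.89 ≈ 453.07 ⇒ 453.
AQI 453 falls in the Hazardous category.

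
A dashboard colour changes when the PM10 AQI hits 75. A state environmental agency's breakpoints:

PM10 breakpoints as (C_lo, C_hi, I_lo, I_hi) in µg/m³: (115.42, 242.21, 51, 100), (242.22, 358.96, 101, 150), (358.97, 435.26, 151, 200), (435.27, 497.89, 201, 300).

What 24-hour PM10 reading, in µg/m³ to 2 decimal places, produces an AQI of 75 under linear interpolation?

AQI 75 lies in the 51–100 band, which corresponds to 115.42–242.21 µg/m³.
C = 115.42 + (75−51)×(242.21−115.42)/(100−51) = 115.42 + 24×126.79/49 ≈ 177.5212 µg/m³ → 177.52 µg/m³ to 2 dp.

177.52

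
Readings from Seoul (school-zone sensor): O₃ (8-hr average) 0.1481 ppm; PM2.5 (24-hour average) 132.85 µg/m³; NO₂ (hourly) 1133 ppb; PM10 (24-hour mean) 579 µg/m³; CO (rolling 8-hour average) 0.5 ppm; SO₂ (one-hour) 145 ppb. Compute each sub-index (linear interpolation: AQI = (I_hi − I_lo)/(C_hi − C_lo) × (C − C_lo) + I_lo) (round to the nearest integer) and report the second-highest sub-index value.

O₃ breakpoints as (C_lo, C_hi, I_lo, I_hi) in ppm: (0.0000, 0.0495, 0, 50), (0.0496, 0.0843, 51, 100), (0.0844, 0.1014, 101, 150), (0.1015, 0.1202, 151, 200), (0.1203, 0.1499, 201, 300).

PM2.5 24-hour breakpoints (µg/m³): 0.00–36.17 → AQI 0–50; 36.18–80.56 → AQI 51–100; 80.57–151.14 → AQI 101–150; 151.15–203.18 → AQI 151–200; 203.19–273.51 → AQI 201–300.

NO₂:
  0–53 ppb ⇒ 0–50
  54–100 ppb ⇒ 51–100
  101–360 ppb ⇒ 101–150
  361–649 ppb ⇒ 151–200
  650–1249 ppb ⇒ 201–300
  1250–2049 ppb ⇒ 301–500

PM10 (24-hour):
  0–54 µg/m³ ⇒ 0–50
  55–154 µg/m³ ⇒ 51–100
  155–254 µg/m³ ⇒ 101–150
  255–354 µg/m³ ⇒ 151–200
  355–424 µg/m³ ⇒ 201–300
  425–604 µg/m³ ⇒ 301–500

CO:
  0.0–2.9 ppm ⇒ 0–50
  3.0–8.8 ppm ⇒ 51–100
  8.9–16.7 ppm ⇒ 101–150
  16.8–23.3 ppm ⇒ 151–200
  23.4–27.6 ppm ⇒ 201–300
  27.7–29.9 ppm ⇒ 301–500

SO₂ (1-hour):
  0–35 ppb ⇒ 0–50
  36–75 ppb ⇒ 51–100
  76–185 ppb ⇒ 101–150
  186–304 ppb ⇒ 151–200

294

O₃: 0.1481 lies in 0.1203–0.1499, so I_lo=201, I_hi=300, C_lo=0.1203, C_hi=0.1499.
(300−201)/(0.1499−0.1203) × (0.1481−0.1203) + 201 = 99/0.0296 × 0.0278 + 201 ≈ 293.98 → 294.
PM2.5: 132.85 lies in 80.57–151.14, so I_lo=101, I_hi=150, C_lo=80.57, C_hi=151.14.
(150−101)/(151.14−80.57) × (132.85−80.57) + 101 = 49/70.57 × 52.28 + 101 ≈ 137.30 → 137.
NO₂ 1133: bracket 650–1249 → index 201–300; slope 99/599, offset 483.
AQI = 201 + 99/599·483 ≈ 280.83 ⇒ 281.
PM10: 579 lies in 425–604, so I_lo=301, I_hi=500, C_lo=425, C_hi=604.
(500−301)/(604−425) × (579−425) + 301 = 199/179 × 154 + 301 ≈ 472.21 → 472.
CO 0.5: bracket 0.0–2.9 → index 0–50; slope 50/2.9, offset 0.5.
AQI = 0 + 50/2.9·0.5 ≈ 8.62 ⇒ 9.
SO₂ 145: bracket 76–185 → index 101–150; slope 49/109, offset 69.
AQI = 101 + 49/109·69 ≈ 132.02 ⇒ 132.
Sub-indices: O₃→294, PM2.5→137, NO₂→281, PM10→472, CO→9, SO₂→132. Ranked high→low: 472, 294, 281, 137, 132, 9. Second-highest sub-index = 294.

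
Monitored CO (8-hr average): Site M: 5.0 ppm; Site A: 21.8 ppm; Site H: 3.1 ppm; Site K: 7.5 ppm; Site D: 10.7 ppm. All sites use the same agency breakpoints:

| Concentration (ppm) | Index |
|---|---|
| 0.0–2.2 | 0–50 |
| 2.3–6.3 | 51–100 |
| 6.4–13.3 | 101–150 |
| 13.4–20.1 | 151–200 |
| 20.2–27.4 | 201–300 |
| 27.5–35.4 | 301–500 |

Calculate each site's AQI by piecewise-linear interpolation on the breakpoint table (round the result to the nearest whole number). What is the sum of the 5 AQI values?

609

Site M: 5.0 lies in 2.3–6.3, so I_lo=51, I_hi=100, C_lo=2.3, C_hi=6.3.
(100−51)/(6.3−2.3) × (5.0−2.3) + 51 = 49/4.0 × 2.7 + 51 ≈ 84.08 → 84.
Site A: 21.8 ∈ [20.2, 27.4] ↔ index [201, 300].
201 + (21.8−20.2)·(300−201)/(27.4−20.2) = 201 + 1.6·99/7.2 ≈ 223.00, so AQI = 223.
Site H: 3.1 lies in 2.3–6.3, so I_lo=51, I_hi=100, C_lo=2.3, C_hi=6.3.
(100−51)/(6.3−2.3) × (3.1−2.3) + 51 = 49/4.0 × 0.8 + 51 ≈ 60.80 → 61.
Site K: 7.5 ∈ [6.4, 13.3] ↔ index [101, 150].
101 + (7.5−6.4)·(150−101)/(13.3−6.4) = 101 + 1.1·49/6.9 ≈ 108.81, so AQI = 109.
Site D: 10.7 lies in 6.4–13.3, so I_lo=101, I_hi=150, C_lo=6.4, C_hi=13.3.
(150−101)/(13.3−6.4) × (10.7−6.4) + 101 = 49/6.9 × 4.3 + 101 ≈ 131.54 → 132.
AQIs: Site M=84, Site A=223, Site H=61, Site K=109, Site D=132. Sum = 84 + 223 + 61 + 109 + 132 = 609.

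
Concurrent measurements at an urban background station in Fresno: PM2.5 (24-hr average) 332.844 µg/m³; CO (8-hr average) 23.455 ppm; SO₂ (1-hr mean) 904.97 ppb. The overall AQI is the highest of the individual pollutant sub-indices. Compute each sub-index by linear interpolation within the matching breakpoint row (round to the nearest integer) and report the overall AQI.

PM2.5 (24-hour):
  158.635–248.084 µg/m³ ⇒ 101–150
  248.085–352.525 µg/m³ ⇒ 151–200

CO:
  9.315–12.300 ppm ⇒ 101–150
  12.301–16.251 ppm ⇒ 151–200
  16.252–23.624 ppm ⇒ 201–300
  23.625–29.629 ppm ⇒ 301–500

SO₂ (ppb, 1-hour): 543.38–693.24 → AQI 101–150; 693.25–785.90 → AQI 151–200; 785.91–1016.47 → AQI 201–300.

298

PM2.5: 332.844 lies in 248.085–352.525, so I_lo=151, I_hi=200, C_lo=248.085, C_hi=352.525.
(200−151)/(352.525−248.085) × (332.844−248.085) + 151 = 49/104.440 × 84.759 + 151 ≈ 190.77 → 191.
CO: 23.455 lies in 16.252–23.624, so I_lo=201, I_hi=300, C_lo=16.252, C_hi=23.624.
(300−201)/(23.624−16.252) × (23.455−16.252) + 201 = 99/7.372 × 7.203 + 201 ≈ 297.73 → 298.
SO₂: 904.97 ∈ [785.91, 1016.47] ↔ index [201, 300].
201 + (904.97−785.91)·(300−201)/(1016.47−785.91) = 201 + 119.06·99/230.56 ≈ 252.12, so AQI = 252.
Sub-indices: PM2.5→191, CO→298, SO₂→252. Overall AQI = max = 298; dominant pollutant is CO.
AQI 298: Very Unhealthy.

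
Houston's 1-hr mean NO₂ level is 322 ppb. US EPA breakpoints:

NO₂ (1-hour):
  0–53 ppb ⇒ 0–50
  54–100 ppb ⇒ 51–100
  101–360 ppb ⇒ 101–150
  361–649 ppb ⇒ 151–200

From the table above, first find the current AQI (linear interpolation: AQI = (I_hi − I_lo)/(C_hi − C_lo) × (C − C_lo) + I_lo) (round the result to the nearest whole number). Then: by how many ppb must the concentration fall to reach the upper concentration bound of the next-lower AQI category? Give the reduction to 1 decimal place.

NO₂: 322 lies in 101–360, so I_lo=101, I_hi=150, C_lo=101, C_hi=360.
(150−101)/(360−101) × (322−101) + 101 = 49/259 × 221 + 101 ≈ 142.81 → 143.
Current AQI 143 is in the Unhealthy for Sensitive Groups range (101–150). The next-lower category tops out at AQI 100, whose upper concentration bound is 100 ppb.
Reduction needed = 322 − 100 = 222.0 ppb.

222.0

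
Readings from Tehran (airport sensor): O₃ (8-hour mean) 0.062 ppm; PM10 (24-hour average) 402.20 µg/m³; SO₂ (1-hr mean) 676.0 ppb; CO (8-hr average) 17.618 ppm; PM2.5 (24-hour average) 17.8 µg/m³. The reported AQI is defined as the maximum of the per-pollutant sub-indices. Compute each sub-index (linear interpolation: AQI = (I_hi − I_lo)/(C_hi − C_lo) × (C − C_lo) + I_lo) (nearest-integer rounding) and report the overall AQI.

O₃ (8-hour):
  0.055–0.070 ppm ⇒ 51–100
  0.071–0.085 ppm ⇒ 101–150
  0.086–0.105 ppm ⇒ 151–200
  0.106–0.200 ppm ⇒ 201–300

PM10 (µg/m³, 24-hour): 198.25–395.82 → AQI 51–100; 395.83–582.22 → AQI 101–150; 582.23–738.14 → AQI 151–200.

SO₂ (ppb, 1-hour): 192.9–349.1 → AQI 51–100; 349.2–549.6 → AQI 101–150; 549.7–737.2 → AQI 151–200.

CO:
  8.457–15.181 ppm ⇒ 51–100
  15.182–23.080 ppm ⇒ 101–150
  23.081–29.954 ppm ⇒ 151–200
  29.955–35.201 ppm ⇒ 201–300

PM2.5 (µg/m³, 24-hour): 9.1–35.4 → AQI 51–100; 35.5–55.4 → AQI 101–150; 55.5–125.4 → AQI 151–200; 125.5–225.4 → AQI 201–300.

184

O₃: 0.062 lies in 0.055–0.070, so I_lo=51, I_hi=100, C_lo=0.055, C_hi=0.070.
(100−51)/(0.070−0.055) × (0.062−0.055) + 51 = 49/0.015 × 0.007 + 51 ≈ 73.87 → 74.
PM10: row 395.83–582.22 (AQI 101–150). (150−101)·(402.20−395.83)/(582.22−395.83) + 101 = 49·6.37/186.39 + 101 ≈ 102.67 → 103.
SO₂ 676.0: bracket 549.7–737.2 → index 151–200; slope 49/187.5, offset 126.3.
AQI = 151 + 49/187.5·126.3 ≈ 184.01 ⇒ 184.
CO: 17.618 ∈ [15.182, 23.080] ↔ index [101, 150].
101 + (17.618−15.182)·(150−101)/(23.080−15.182) = 101 + 2.436·49/7.898 ≈ 116.11, so AQI = 116.
PM2.5 17.8: bracket 9.1–35.4 → index 51–100; slope 49/26.3, offset 8.7.
AQI = 51 + 49/26.3·8.7 ≈ 67.21 ⇒ 67.
Sub-indices: O₃→74, PM10→103, SO₂→184, CO→116, PM2.5→67. Overall AQI = max = 184; dominant pollutant is SO₂.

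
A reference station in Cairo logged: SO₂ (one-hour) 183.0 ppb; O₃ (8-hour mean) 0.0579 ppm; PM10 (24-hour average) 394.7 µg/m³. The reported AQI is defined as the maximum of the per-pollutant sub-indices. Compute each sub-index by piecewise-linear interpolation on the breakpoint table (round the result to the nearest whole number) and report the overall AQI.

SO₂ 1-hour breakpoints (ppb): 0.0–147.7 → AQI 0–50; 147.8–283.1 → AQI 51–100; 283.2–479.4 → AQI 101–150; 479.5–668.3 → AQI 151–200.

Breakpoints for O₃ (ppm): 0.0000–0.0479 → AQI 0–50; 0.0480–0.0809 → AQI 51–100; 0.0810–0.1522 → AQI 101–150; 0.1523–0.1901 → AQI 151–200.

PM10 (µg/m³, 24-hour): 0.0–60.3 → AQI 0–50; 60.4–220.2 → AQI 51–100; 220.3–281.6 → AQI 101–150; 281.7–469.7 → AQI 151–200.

SO₂: 183.0 lies in 147.8–283.1, so I_lo=51, I_hi=100, C_lo=147.8, C_hi=283.1.
(100−51)/(283.1−147.8) × (183.0−147.8) + 51 = 49/135.3 × 35.2 + 51 ≈ 63.75 → 64.
O₃: 0.0579 lies in 0.0480–0.0809, so I_lo=51, I_hi=100, C_lo=0.0480, C_hi=0.0809.
(100−51)/(0.0809−0.0480) × (0.0579−0.0480) + 51 = 49/0.0329 × 0.0099 + 51 ≈ 65.74 → 66.
PM10: 394.7 lies in 281.7–469.7, so I_lo=151, I_hi=200, C_lo=281.7, C_hi=469.7.
(200−151)/(469.7−281.7) × (394.7−281.7) + 151 = 49/188.0 × 113.0 + 151 ≈ 180.45 → 180.
Sub-indices: SO₂→64, O₃→66, PM10→180. Overall AQI = max = 180; dominant pollutant is PM10.

180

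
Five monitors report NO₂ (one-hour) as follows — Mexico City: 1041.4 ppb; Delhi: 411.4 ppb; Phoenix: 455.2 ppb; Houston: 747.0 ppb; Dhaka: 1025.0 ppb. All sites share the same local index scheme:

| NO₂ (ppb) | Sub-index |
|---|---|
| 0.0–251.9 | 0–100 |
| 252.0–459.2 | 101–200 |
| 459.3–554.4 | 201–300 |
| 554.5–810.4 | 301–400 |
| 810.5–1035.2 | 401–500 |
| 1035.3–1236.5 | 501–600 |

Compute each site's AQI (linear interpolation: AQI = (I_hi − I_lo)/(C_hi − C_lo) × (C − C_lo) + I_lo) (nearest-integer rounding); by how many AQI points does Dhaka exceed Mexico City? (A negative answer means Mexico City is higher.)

Mexico City: 1041.4 lies in 1035.3–1236.5, so I_lo=501, I_hi=600, C_lo=1035.3, C_hi=1236.5.
(600−501)/(1236.5−1035.3) × (1041.4−1035.3) + 501 = 99/201.2 × 6.1 + 501 ≈ 504.00 → 504.
Delhi 411.4: bracket 252.0–459.2 → index 101–200; slope 99/207.2, offset 159.4.
AQI = 101 + 99/207.2·159.4 ≈ 177.16 ⇒ 177.
Phoenix 455.2: bracket 252.0–459.2 → index 101–200; slope 99/207.2, offset 203.2.
AQI = 101 + 99/207.2·203.2 ≈ 198.09 ⇒ 198.
Houston: row 554.5–810.4 (AQI 301–400). (400−301)·(747.0−554.5)/(810.4−554.5) + 301 = 99·192.5/255.9 + 301 ≈ 375.47 → 375.
Dhaka: 1025.0 lies in 810.5–1035.2, so I_lo=401, I_hi=500, C_lo=810.5, C_hi=1035.2.
(500−401)/(1035.2−810.5) × (1025.0−810.5) + 401 = 99/224.7 × 214.5 + 401 ≈ 495.51 → 496.
AQIs: Mexico City=504, Delhi=177, Phoenix=198, Houston=375, Dhaka=496. Dhaka (496) − Mexico City (504) = -8.

-8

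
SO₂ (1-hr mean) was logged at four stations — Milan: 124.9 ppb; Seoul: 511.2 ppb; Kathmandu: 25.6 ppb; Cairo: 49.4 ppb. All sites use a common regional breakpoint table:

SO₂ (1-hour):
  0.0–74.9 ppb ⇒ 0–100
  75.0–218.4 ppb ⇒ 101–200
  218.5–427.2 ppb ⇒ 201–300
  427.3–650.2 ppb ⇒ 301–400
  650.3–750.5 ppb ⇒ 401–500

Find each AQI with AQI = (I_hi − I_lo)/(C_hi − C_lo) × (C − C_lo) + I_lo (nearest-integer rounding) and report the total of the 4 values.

Milan: 124.9 ∈ [75.0, 218.4] ↔ index [101, 200].
101 + (124.9−75.0)·(200−101)/(218.4−75.0) = 101 + 49.9·99/143.4 ≈ 135.45, so AQI = 135.
Seoul 511.2: bracket 427.3–650.2 → index 301–400; slope 99/222.9, offset 83.9.
AQI = 301 + 99/222.9·83.9 ≈ 338.26 ⇒ 338.
Kathmandu: 25.6 ∈ [0.0, 74.9] ↔ index [0, 100].
0 + (25.6−0.0)·(100−0)/(74.9−0.0) = 0 + 25.6·100/74.9 ≈ 34.18, so AQI = 34.
Cairo 49.4: bracket 0.0–74.9 → index 0–100; slope 100/74.9, offset 49.4.
AQI = 0 + 100/74.9·49.4 ≈ 65.95 ⇒ 66.
AQIs: Milan=135, Seoul=338, Kathmandu=34, Cairo=66. Sum = 135 + 338 + 34 + 66 = 573.

573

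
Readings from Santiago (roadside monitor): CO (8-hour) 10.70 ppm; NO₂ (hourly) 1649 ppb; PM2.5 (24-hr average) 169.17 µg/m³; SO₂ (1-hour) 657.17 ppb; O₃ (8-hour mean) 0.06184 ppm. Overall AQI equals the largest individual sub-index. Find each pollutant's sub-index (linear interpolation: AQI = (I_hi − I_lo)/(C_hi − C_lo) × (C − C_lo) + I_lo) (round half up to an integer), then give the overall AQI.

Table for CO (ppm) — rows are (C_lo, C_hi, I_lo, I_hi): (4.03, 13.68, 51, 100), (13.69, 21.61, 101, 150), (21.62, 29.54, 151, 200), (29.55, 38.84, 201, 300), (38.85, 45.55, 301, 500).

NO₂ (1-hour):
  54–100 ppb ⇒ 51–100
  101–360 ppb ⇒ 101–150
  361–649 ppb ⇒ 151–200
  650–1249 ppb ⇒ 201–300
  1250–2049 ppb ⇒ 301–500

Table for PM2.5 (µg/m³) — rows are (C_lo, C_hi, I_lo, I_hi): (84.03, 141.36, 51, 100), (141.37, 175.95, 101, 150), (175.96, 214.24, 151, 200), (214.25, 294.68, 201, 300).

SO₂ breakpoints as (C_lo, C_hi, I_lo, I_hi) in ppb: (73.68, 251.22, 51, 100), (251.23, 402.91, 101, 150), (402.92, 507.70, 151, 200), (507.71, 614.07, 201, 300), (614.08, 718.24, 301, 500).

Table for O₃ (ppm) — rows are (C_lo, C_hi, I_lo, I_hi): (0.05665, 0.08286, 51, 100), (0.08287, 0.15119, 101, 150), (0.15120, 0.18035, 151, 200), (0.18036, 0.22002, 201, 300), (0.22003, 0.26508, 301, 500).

CO 10.70: bracket 4.03–13.68 → index 51–100; slope 49/9.65, offset 6.67.
AQI = 51 + 49/9.65·6.67 ≈ 84.87 ⇒ 85.
NO₂: row 1250–2049 (AQI 301–500). (500−301)·(1649−1250)/(2049−1250) + 301 = 199·399/799 + 301 ≈ 400.38 → 400.
PM2.5: row 141.37–175.95 (AQI 101–150). (150−101)·(169.17−141.37)/(175.95−141.37) + 101 = 49·27.80/34.58 + 101 ≈ 140.39 → 140.
SO₂: 657.17 ∈ [614.08, 718.24] ↔ index [301, 500].
301 + (657.17−614.08)·(500−301)/(718.24−614.08) = 301 + 43.09·199/104.16 ≈ 383.32, so AQI = 383.
O₃: 0.06184 lies in 0.05665–0.08286, so I_lo=51, I_hi=100, C_lo=0.05665, C_hi=0.08286.
(100−51)/(0.08286−0.05665) × (0.06184−0.05665) + 51 = 49/0.02621 × 0.00519 + 51 ≈ 60.70 → 61.
Sub-indices: CO→85, NO₂→400, PM2.5→140, SO₂→383, O₃→61. Overall AQI = max = 400; dominant pollutant is NO₂.

400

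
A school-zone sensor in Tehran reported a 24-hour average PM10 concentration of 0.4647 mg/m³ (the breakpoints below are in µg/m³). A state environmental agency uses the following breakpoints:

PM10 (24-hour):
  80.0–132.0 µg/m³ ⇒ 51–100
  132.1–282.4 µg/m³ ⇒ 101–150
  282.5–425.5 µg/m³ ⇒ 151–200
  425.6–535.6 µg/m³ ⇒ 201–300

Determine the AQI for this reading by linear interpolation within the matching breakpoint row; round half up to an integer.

236

Convert: 0.4647 mg/m³ = 464.7 µg/m³.
PM10 464.7: bracket 425.6–535.6 → index 201–300; slope 99/110.0, offset 39.1.
AQI = 201 + 99/110.0·39.1 ≈ 236.19 ⇒ 236.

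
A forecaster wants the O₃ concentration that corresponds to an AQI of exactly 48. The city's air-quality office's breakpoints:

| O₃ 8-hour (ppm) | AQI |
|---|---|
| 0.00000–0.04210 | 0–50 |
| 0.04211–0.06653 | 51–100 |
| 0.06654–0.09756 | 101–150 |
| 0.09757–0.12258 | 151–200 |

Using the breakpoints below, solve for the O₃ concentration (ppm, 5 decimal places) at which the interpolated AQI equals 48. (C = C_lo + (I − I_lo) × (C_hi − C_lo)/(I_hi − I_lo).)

AQI 48 lies in the 0–50 band, which corresponds to 0.00000–0.04210 ppm.
C = 0.00000 + (48−0)×(0.04210−0.00000)/(50−0) = 0.00000 + 48×0.04210/50 ≈ 0.0404160 ppm → 0.04042 ppm to 5 dp.

0.04042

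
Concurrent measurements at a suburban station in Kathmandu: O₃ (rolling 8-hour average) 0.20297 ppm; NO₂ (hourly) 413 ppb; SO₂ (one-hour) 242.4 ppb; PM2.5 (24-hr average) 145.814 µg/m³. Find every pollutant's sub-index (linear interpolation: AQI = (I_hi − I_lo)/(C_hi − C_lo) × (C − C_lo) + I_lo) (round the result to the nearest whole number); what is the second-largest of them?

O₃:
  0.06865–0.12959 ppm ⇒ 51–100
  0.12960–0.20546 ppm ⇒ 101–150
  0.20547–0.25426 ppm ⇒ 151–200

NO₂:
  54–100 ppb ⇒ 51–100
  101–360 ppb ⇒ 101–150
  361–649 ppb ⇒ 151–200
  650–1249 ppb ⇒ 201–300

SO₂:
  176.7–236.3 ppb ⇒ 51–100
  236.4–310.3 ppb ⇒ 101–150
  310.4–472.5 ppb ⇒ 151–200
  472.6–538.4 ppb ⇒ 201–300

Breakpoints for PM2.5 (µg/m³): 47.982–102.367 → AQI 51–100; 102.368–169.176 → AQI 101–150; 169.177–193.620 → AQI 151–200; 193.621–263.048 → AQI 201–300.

O₃: 0.20297 lies in 0.12960–0.20546, so I_lo=101, I_hi=150, C_lo=0.12960, C_hi=0.20546.
(150−101)/(0.20546−0.12960) × (0.20297−0.12960) + 101 = 49/0.07586 × 0.07337 + 101 ≈ 148.39 → 148.
NO₂: row 361–649 (AQI 151–200). (200−151)·(413−361)/(649−361) + 151 = 49·52/288 + 151 ≈ 159.85 → 160.
SO₂: 242.4 ∈ [236.4, 310.3] ↔ index [101, 150].
101 + (242.4−236.4)·(150−101)/(310.3−236.4) = 101 + 6.0·49/73.9 ≈ 104.98, so AQI = 105.
PM2.5 145.814: bracket 102.368–169.176 → index 101–150; slope 49/66.808, offset 43.446.
AQI = 101 + 49/66.808·43.446 ≈ 132.87 ⇒ 133.
Sub-indices: O₃→148, NO₂→160, SO₂→105, PM2.5→133. Ranked high→low: 160, 148, 133, 105. Second-highest sub-index = 148.

148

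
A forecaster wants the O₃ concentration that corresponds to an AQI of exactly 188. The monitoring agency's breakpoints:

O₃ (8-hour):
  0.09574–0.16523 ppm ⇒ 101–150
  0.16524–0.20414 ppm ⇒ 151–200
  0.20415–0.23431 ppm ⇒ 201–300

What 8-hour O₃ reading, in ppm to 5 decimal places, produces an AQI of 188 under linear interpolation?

AQI 188 lies in the 151–200 band, which corresponds to 0.16524–0.20414 ppm.
C = 0.16524 + (188−151)×(0.20414−0.16524)/(200−151) = 0.16524 + 37×0.03890/49 ≈ 0.1946135 ppm → 0.19461 ppm to 5 dp.

0.19461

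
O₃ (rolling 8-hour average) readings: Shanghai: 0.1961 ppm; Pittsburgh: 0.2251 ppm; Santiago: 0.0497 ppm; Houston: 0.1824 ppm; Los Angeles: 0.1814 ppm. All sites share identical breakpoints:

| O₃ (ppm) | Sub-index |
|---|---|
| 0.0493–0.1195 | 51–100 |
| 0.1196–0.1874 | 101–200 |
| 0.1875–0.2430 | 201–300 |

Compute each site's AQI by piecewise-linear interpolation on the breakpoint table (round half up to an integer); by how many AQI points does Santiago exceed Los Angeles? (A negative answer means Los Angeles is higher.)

-140

Shanghai 0.1961: bracket 0.1875–0.2430 → index 201–300; slope 99/0.0555, offset 0.0086.
AQI = 201 + 99/0.0555·0.0086 ≈ 216.34 ⇒ 216.
Pittsburgh: row 0.1875–0.2430 (AQI 201–300). (300−201)·(0.2251−0.1875)/(0.2430−0.1875) + 201 = 99·0.0376/0.0555 + 201 ≈ 268.07 → 268.
Santiago: 0.0497 ∈ [0.0493, 0.1195] ↔ index [51, 100].
51 + (0.0497−0.0493)·(100−51)/(0.1195−0.0493) = 51 + 0.0004·49/0.0702 ≈ 51.28, so AQI = 51.
Houston: row 0.1196–0.1874 (AQI 101–200). (200−101)·(0.1824−0.1196)/(0.1874−0.1196) + 101 = 99·0.0628/0.0678 + 101 ≈ 192.70 → 193.
Los Angeles: row 0.1196–0.1874 (AQI 101–200). (200−101)·(0.1814−0.1196)/(0.1874−0.1196) + 101 = 99·0.0618/0.0678 + 101 ≈ 191.24 → 191.
AQIs: Shanghai=216, Pittsburgh=268, Santiago=51, Houston=193, Los Angeles=191. Santiago (51) − Los Angeles (191) = -140.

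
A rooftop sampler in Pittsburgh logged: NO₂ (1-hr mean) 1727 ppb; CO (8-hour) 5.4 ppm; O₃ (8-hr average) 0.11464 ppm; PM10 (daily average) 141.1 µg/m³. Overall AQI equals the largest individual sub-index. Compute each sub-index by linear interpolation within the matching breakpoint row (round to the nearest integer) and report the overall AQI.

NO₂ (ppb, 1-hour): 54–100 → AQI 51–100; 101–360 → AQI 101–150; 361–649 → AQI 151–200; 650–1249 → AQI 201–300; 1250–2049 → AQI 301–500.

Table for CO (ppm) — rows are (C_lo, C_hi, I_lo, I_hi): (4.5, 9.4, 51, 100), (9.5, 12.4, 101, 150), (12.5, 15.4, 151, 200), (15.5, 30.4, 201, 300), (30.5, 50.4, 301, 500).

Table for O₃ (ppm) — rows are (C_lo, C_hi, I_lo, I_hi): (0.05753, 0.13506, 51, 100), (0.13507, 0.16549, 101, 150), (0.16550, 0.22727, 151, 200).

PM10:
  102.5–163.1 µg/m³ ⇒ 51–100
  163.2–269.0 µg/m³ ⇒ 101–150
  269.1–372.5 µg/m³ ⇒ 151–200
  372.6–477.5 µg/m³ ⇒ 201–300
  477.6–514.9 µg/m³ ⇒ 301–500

NO₂: row 1250–2049 (AQI 301–500). (500−301)·(1727−1250)/(2049−1250) + 301 = 199·477/799 + 301 ≈ 419.80 → 420.
CO 5.4: bracket 4.5–9.4 → index 51–100; slope 49/4.9, offset 0.9.
AQI = 51 + 49/4.9·0.9 ≈ 60.00 ⇒ 60.
O₃: row 0.05753–0.13506 (AQI 51–100). (100−51)·(0.11464−0.05753)/(0.13506−0.05753) + 51 = 49·0.05711/0.07753 + 51 ≈ 87.09 → 87.
PM10 141.1: bracket 102.5–163.1 → index 51–100; slope 49/60.6, offset 38.6.
AQI = 51 + 49/60.6·38.6 ≈ 82.21 ⇒ 82.
Sub-indices: NO₂→420, CO→60, O₃→87, PM10→82. Overall AQI = max = 420; dominant pollutant is NO₂.
AQI 420: Hazardous.

420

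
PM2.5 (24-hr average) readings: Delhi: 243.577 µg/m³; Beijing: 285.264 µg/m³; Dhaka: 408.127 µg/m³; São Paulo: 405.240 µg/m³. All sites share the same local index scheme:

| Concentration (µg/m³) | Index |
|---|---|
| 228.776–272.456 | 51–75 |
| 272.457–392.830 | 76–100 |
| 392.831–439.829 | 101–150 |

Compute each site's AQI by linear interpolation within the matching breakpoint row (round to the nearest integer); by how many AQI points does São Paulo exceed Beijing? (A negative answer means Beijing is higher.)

Delhi: 243.577 ∈ [228.776, 272.456] ↔ index [51, 75].
51 + (243.577−228.776)·(75−51)/(272.456−228.776) = 51 + 14.801·24/43.680 ≈ 59.13, so AQI = 59.
Beijing: 285.264 lies in 272.457–392.830, so I_lo=76, I_hi=100, C_lo=272.457, C_hi=392.830.
(100−76)/(392.830−272.457) × (285.264−272.457) + 76 = 24/120.373 × 12.807 + 76 ≈ 78.55 → 79.
Dhaka 408.127: bracket 392.831–439.829 → index 101–150; slope 49/46.998, offset 15.296.
AQI = 101 + 49/46.998·15.296 ≈ 116.95 ⇒ 117.
São Paulo: 405.240 lies in 392.831–439.829, so I_lo=101, I_hi=150, C_lo=392.831, C_hi=439.829.
(150−101)/(439.829−392.831) × (405.240−392.831) + 101 = 49/46.998 × 12.409 + 101 ≈ 113.94 → 114.
AQIs: Delhi=59, Beijing=79, Dhaka=117, São Paulo=114. São Paulo (114) − Beijing (79) = 35.

35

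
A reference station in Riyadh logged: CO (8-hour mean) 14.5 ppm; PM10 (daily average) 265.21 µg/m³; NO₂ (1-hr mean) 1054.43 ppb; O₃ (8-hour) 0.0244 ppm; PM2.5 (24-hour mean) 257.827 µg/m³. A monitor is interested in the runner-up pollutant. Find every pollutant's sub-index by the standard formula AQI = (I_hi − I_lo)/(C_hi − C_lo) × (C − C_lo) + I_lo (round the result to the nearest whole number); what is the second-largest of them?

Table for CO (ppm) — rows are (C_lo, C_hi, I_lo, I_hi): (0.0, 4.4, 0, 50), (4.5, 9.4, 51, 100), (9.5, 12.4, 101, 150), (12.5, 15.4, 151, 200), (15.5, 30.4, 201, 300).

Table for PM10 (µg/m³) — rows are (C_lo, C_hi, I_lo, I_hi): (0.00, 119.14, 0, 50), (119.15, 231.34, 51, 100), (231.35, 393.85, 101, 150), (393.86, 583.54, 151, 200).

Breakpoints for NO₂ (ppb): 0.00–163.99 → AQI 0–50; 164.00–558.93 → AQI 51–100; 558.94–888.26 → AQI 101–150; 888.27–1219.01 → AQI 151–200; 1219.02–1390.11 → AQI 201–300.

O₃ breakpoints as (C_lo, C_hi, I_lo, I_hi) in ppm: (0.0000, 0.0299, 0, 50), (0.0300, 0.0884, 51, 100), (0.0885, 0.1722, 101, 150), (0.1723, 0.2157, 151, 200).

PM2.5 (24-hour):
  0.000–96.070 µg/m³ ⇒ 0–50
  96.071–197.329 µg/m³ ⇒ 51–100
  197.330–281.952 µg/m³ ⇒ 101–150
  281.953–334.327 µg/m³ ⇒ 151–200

176

CO: row 12.5–15.4 (AQI 151–200). (200−151)·(14.5−12.5)/(15.4−12.5) + 151 = 49·2.0/2.9 + 151 ≈ 184.79 → 185.
PM10 265.21: bracket 231.35–393.85 → index 101–150; slope 49/162.50, offset 33.86.
AQI = 101 + 49/162.50·33.86 ≈ 111.21 ⇒ 111.
NO₂: row 888.27–1219.01 (AQI 151–200). (200−151)·(1054.43−888.27)/(1219.01−888.27) + 151 = 49·166.16/330.74 + 151 ≈ 175.62 → 176.
O₃: 0.0244 ∈ [0.0000, 0.0299] ↔ index [0, 50].
0 + (0.0244−0.0000)·(50−0)/(0.0299−0.0000) = 0 + 0.0244·50/0.0299 ≈ 40.80, so AQI = 41.
PM2.5: row 197.330–281.952 (AQI 101–150). (150−101)·(257.827−197.330)/(281.952−197.330) + 101 = 49·60.497/84.622 + 101 ≈ 136.03 → 136.
Sub-indices: CO→185, PM10→111, NO₂→176, O₃→41, PM2.5→136. Ranked high→low: 185, 176, 136, 111, 41. Second-highest sub-index = 176.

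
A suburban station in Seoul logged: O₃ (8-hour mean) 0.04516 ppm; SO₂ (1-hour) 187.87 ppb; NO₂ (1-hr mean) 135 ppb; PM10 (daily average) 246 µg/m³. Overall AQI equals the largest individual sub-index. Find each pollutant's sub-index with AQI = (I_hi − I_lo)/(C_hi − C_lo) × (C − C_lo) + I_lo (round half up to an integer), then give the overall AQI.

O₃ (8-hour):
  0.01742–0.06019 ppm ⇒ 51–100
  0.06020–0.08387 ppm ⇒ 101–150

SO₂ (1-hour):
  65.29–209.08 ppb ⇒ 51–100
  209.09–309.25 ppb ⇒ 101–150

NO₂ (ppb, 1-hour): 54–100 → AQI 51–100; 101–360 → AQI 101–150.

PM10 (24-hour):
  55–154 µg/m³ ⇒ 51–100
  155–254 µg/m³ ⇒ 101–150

O₃: 0.04516 ∈ [0.01742, 0.06019] ↔ index [51, 100].
51 + (0.04516−0.01742)·(100−51)/(0.06019−0.01742) = 51 + 0.02774·49/0.04277 ≈ 82.78, so AQI = 83.
SO₂: 187.87 ∈ [65.29, 209.08] ↔ index [51, 100].
51 + (187.87−65.29)·(100−51)/(209.08−65.29) = 51 + 122.58·49/143.79 ≈ 92.77, so AQI = 93.
NO₂: 135 lies in 101–360, so I_lo=101, I_hi=150, C_lo=101, C_hi=360.
(150−101)/(360−101) × (135−101) + 101 = 49/259 × 34 + 101 ≈ 107.43 → 107.
PM10: 246 ∈ [155, 254] ↔ index [101, 150].
101 + (246−155)·(150−101)/(254−155) = 101 + 91·49/99 ≈ 146.04, so AQI = 146.
Sub-indices: O₃→83, SO₂→93, NO₂→107, PM10→146. Overall AQI = max = 146; dominant pollutant is PM10.
AQI 146: Unhealthy for Sensitive Groups.

146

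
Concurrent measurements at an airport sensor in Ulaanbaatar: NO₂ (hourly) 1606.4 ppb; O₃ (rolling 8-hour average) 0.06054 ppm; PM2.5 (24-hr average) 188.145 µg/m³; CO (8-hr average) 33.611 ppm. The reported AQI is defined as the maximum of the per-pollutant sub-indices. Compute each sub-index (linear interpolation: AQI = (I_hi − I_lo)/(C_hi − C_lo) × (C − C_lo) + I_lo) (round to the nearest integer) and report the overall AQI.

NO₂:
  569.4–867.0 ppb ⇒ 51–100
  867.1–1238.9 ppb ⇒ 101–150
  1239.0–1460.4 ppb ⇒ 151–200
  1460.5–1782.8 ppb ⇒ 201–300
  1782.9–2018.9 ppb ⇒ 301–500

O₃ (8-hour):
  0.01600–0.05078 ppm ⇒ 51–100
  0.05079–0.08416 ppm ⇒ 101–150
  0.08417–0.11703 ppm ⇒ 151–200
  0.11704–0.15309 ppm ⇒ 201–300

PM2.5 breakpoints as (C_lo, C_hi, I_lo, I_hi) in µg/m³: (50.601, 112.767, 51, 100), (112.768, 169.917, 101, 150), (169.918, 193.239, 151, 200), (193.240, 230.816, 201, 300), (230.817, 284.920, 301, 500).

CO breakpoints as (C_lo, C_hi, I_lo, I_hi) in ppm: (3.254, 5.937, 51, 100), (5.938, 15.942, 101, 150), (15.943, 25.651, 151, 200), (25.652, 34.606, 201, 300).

NO₂ 1606.4: bracket 1460.5–1782.8 → index 201–300; slope 99/322.3, offset 145.9.
AQI = 201 + 99/322.3·145.9 ≈ 245.82 ⇒ 246.
O₃: 0.06054 lies in 0.05079–0.08416, so I_lo=101, I_hi=150, C_lo=0.05079, C_hi=0.08416.
(150−101)/(0.08416−0.05079) × (0.06054−0.05079) + 101 = 49/0.03337 × 0.00975 + 101 ≈ 115.32 → 115.
PM2.5 188.145: bracket 169.918–193.239 → index 151–200; slope 49/23.321, offset 18.227.
AQI = 151 + 49/23.321·18.227 ≈ 189.30 ⇒ 189.
CO: 33.611 lies in 25.652–34.606, so I_lo=201, I_hi=300, C_lo=25.652, C_hi=34.606.
(300−201)/(34.606−25.652) × (33.611−25.652) + 201 = 99/8.954 × 7.959 + 201 ≈ 289.00 → 289.
Sub-indices: NO₂→246, O₃→115, PM2.5→189, CO→289. Overall AQI = max = 289; dominant pollutant is CO.

289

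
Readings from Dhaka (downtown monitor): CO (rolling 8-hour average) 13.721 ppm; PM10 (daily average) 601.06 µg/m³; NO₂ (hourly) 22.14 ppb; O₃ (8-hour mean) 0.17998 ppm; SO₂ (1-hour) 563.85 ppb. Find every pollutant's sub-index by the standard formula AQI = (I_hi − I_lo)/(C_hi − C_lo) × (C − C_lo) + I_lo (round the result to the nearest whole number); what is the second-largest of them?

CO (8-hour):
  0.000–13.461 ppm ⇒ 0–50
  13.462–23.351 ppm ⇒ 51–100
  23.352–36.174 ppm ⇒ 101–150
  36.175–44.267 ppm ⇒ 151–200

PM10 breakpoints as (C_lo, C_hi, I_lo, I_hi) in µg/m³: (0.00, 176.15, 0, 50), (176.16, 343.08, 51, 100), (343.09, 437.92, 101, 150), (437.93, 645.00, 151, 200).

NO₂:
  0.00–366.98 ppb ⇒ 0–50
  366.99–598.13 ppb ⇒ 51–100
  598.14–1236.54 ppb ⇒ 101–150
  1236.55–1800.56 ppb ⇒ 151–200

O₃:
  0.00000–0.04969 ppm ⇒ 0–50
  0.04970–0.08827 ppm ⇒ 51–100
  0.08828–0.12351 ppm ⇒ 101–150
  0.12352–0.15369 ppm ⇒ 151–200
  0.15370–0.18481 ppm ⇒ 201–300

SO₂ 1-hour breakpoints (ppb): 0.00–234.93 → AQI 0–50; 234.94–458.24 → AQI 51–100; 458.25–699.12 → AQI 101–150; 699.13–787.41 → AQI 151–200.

CO: row 13.462–23.351 (AQI 51–100). (100−51)·(13.721−13.462)/(23.351−13.462) + 51 = 49·0.259/9.889 + 51 ≈ 52.28 → 52.
PM10 601.06: bracket 437.93–645.00 → index 151–200; slope 49/207.07, offset 163.13.
AQI = 151 + 49/207.07·163.13 ≈ 189.60 ⇒ 190.
NO₂: 22.14 ∈ [0.00, 366.98] ↔ index [0, 50].
0 + (22.14−0.00)·(50−0)/(366.98−0.00) = 0 + 22.14·50/366.98 ≈ 3.02, so AQI = 3.
O₃: row 0.15370–0.18481 (AQI 201–300). (300−201)·(0.17998−0.15370)/(0.18481−0.15370) + 201 = 99·0.02628/0.03111 + 201 ≈ 284.63 → 285.
SO₂: 563.85 ∈ [458.25, 699.12] ↔ index [101, 150].
101 + (563.85−458.25)·(150−101)/(699.12−458.25) = 101 + 105.60·49/240.87 ≈ 122.48, so AQI = 122.
Sub-indices: CO→52, PM10→190, NO₂→3, O₃→285, SO₂→122. Ranked high→low: 285, 190, 122, 52, 3. Second-highest sub-index = 190.

190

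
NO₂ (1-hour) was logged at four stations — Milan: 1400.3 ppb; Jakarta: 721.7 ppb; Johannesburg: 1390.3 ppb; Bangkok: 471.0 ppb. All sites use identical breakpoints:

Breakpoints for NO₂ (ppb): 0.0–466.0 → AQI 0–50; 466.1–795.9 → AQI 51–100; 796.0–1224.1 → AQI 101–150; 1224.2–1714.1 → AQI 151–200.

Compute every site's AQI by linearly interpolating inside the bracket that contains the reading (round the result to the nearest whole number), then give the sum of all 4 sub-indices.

Milan 1400.3: bracket 1224.2–1714.1 → index 151–200; slope 49/489.9, offset 176.1.
AQI = 151 + 49/489.9·176.1 ≈ 168.61 ⇒ 169.
Jakarta: row 466.1–795.9 (AQI 51–100). (100−51)·(721.7−466.1)/(795.9−466.1) + 51 = 49·255.6/329.8 + 51 ≈ 88.98 → 89.
Johannesburg 1390.3: bracket 1224.2–1714.1 → index 151–200; slope 49/489.9, offset 166.1.
AQI = 151 + 49/489.9·166.1 ≈ 167.61 ⇒ 168.
Bangkok: 471.0 lies in 466.1–795.9, so I_lo=51, I_hi=100, C_lo=466.1, C_hi=795.9.
(100−51)/(795.9−466.1) × (471.0−466.1) + 51 = 49/329.8 × 4.9 + 51 ≈ 51.73 → 52.
AQIs: Milan=169, Jakarta=89, Johannesburg=168, Bangkok=52. Sum = 169 + 89 + 168 + 52 = 478.

478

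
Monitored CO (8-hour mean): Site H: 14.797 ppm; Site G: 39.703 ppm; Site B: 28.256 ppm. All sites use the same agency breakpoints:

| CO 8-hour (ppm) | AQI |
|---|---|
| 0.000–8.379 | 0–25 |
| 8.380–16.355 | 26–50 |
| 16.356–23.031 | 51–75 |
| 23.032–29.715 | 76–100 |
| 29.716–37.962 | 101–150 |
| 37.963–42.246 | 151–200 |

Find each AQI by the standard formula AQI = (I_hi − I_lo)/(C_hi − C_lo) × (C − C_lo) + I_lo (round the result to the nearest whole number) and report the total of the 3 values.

311

Site H: row 8.380–16.355 (AQI 26–50). (50−26)·(14.797−8.380)/(16.355−8.380) + 26 = 24·6.417/7.975 + 26 ≈ 45.31 → 45.
Site G: 39.703 ∈ [37.963, 42.246] ↔ index [151, 200].
151 + (39.703−37.963)·(200−151)/(42.246−37.963) = 151 + 1.740·49/4.283 ≈ 170.91, so AQI = 171.
Site B: 28.256 ∈ [23.032, 29.715] ↔ index [76, 100].
76 + (28.256−23.032)·(100−76)/(29.715−23.032) = 76 + 5.224·24/6.683 ≈ 94.76, so AQI = 95.
AQIs: Site H=45, Site G=171, Site B=95. Sum = 45 + 171 + 95 = 311.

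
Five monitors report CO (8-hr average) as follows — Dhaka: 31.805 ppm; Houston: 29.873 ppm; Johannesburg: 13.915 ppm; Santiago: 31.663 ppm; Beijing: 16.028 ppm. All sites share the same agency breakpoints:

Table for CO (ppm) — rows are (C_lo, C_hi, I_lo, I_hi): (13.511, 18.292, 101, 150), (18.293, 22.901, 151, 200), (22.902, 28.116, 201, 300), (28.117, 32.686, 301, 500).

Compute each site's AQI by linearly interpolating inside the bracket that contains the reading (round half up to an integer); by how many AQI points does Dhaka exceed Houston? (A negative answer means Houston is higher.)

85

Dhaka: 31.805 lies in 28.117–32.686, so I_lo=301, I_hi=500, C_lo=28.117, C_hi=32.686.
(500−301)/(32.686−28.117) × (31.805−28.117) + 301 = 199/4.569 × 3.688 + 301 ≈ 461.63 → 462.
Houston 29.873: bracket 28.117–32.686 → index 301–500; slope 199/4.569, offset 1.756.
AQI = 301 + 199/4.569·1.756 ≈ 377.48 ⇒ 377.
Johannesburg: 13.915 lies in 13.511–18.292, so I_lo=101, I_hi=150, C_lo=13.511, C_hi=18.292.
(150−101)/(18.292−13.511) × (13.915−13.511) + 101 = 49/4.781 × 0.404 + 101 ≈ 105.14 → 105.
Santiago: 31.663 ∈ [28.117, 32.686] ↔ index [301, 500].
301 + (31.663−28.117)·(500−301)/(32.686−28.117) = 301 + 3.546·199/4.569 ≈ 455.44, so AQI = 455.
Beijing 16.028: bracket 13.511–18.292 → index 101–150; slope 49/4.781, offset 2.517.
AQI = 101 + 49/4.781·2.517 ≈ 126.80 ⇒ 127.
AQIs: Dhaka=462, Houston=377, Johannesburg=105, Santiago=455, Beijing=127. Dhaka (462) − Houston (377) = 85.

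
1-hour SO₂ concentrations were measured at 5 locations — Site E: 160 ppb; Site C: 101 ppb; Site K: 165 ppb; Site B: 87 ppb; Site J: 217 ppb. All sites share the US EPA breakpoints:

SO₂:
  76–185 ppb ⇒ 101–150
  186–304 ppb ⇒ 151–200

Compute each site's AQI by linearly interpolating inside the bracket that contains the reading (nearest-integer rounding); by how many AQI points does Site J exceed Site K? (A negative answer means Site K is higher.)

Site E: row 76–185 (AQI 101–150). (150−101)·(160−76)/(185−76) + 101 = 49·84/109 + 101 ≈ 138.76 → 139.
Site C: 101 lies in 76–185, so I_lo=101, I_hi=150, C_lo=76, C_hi=185.
(150−101)/(185−76) × (101−76) + 101 = 49/109 × 25 + 101 ≈ 112.24 → 112.
Site K: row 76–185 (AQI 101–150). (150−101)·(165−76)/(185−76) + 101 = 49·89/109 + 101 ≈ 141.01 → 141.
Site B 87: bracket 76–185 → index 101–150; slope 49/109, offset 11.
AQI = 101 + 49/109·11 ≈ 105.94 ⇒ 106.
Site J: row 186–304 (AQI 151–200). (200−151)·(217−186)/(304−186) + 151 = 49·31/118 + 151 ≈ 163.87 → 164.
AQIs: Site E=139, Site C=112, Site K=141, Site B=106, Site J=164. Site J (164) − Site K (141) = 23.

23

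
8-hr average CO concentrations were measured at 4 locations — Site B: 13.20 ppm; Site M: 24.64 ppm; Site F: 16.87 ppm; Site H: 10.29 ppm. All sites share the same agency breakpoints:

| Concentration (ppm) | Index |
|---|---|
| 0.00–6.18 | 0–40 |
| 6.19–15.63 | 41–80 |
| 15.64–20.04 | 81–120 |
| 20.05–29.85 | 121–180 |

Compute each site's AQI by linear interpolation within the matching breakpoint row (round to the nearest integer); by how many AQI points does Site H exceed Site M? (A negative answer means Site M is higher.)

Site B: 13.20 lies in 6.19–15.63, so I_lo=41, I_hi=80, C_lo=6.19, C_hi=15.63.
(80−41)/(15.63−6.19) × (13.20−6.19) + 41 = 39/9.44 × 7.01 + 41 ≈ 69.96 → 70.
Site M: row 20.05–29.85 (AQI 121–180). (180−121)·(24.64−20.05)/(29.85−20.05) + 121 = 59·4.59/9.80 + 121 ≈ 148.63 → 149.
Site F: row 15.64–20.04 (AQI 81–120). (120−81)·(16.87−15.64)/(20.04−15.64) + 81 = 39·1.23/4.40 + 81 ≈ 91.90 → 92.
Site H 10.29: bracket 6.19–15.63 → index 41–80; slope 39/9.44, offset 4.10.
AQI = 41 + 39/9.44·4.10 ≈ 57.94 ⇒ 58.
AQIs: Site B=70, Site M=149, Site F=92, Site H=58. Site H (58) − Site M (149) = -91.

-91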